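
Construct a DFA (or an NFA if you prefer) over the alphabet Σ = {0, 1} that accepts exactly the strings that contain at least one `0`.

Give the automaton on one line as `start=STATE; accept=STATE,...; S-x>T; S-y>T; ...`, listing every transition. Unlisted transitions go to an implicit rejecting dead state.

Count `0`s, saturating at 2: state A means no `0` yet, B means one `0` seen, C means more than one. Each `0` increments (capped at C); other symbols loop. Accept from {B, C}.
       0  1 
>  A   B  A 
 * B   C  B 
 * C   C  C 
(> = start, * = accepting)

start=A; accept=B,C; A-0>B; A-1>A; B-0>C; B-1>B; C-0>C; C-1>C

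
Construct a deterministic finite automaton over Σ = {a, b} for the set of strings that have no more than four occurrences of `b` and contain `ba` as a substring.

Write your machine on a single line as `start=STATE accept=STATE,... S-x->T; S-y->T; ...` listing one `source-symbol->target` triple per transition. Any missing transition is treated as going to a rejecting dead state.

start=q0; accept=q2,q4,q6,q8; q0-a->q0; q0-b->q1; q1-a->q2; q1-b->q3; q2-a->q2; q2-b->q4; q3-a->q4; q3-b->q5; q4-a->q4; q4-b->q6; q5-a->q6; q5-b->q7; q6-a->q6; q6-b->q8; q7-a->q8; q7-b->q9; q8-a->q8; q8-b->q10; q9-a->q10; q9-b->q9; q10-a->q10; q10-b->q10

Build one automaton per condition and run them in lockstep. One (6 states) tracks the count of `b`s, saturating at 5; the other (3 states) tracks whether and how much of `ba` has been seen. Each combined state is a pair, one component from each; accept when both components accept.
11 states suffice.
          a    b  
>  q0     q0   q1 
   q1     q2   q3 
 * q2     q2   q4 
   q3     q4   q5 
 * q4     q4   q6 
   q5     q6   q7 
 * q6     q6   q8 
   q7     q8   q9 
 * q8     q8  q10 
   q9    q10   q9 
   q10   q10  q10 
(> = start, * = accepting)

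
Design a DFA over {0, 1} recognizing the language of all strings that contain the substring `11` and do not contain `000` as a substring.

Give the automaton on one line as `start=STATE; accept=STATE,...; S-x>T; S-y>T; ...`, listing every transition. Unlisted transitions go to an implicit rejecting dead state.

start=q0; accept=q4,q6,q7; q0-0>q1; q0-1>q2; q1-0>q3; q1-1>q2; q2-0>q1; q2-1>q4; q3-0>q5; q3-1>q2; q4-0>q6; q4-1>q4; q5-0>q5; q5-1>q5; q6-0>q7; q6-1>q4; q7-0>q5; q7-1>q4

Build one automaton per condition and run them in lockstep. One (3 states) tracks whether and how much of `11` has been seen; the other (4 states) tracks partial matches of the forbidden pattern `000`. Each combined state is a pair, one component from each; accept when both components accept. Minimizing collapses redundant product states.
An 8-state machine:
        0   1  
>  q0   q1  q2 
   q1   q3  q2 
   q2   q1  q4 
   q3   q5  q2 
 * q4   q6  q4 
   q5   q5  q5 
 * q6   q7  q4 
 * q7   q5  q4 
(> = start, * = accepting)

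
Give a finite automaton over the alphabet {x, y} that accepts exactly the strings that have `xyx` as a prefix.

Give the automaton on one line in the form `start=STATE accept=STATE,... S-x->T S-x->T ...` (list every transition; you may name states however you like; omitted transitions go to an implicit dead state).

Check the first 3 symbols one by one: q0 through q2 record how many have matched `xyx` so far; any wrong symbol goes to the dead state q4. After all 3 match we enter the accepting sink q3.
5 states suffice.
        x   y  
>  q0   q1  q4 
   q1   q4  q2 
   q2   q3  q4 
 * q3   q3  q3 
   q4   q4  q4 
(> = start, * = accepting)

start=q0 accept=q3 q0-x->q1 q0-y->q4 q1-x->q4 q1-y->q2 q2-x->q3 q2-y->q4 q3-x->q3 q3-y->q3 q4-x->q4 q4-y->q4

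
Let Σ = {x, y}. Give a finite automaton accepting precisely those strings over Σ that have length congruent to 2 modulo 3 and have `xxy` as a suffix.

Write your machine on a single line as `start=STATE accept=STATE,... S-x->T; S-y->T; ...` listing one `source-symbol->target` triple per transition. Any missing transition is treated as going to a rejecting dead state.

start=A; accept=F; A-x->B; A-y->B; B-x->C; B-y->C; C-x->D; C-y->A; D-x->E; D-y->B; E-x->C; E-y->F; F-x->D; F-y->A

Build one automaton per condition and run them in lockstep. The first has 3 states tracking the input length modulo 3; the second has 4 states tracking how much of the suffix `xxy` has currently been matched. A product state is a pair (one from each), accepting exactly when both do. After merging equivalent states the machine shrinks.
A 6-state machine:
       x  y 
>  A   B  B 
   B   C  C 
   C   D  A 
   D   E  B 
   E   C  F 
 * F   D  A 
(> = start, * = accepting)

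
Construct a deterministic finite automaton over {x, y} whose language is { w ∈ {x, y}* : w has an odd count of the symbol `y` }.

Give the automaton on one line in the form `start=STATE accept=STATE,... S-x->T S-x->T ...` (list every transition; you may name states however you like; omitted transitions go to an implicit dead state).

Keep the running count of `y`s modulo 2: each `y` advances along the cycle q0 → q1 → q0 while other symbols loop. Accept at q1.
A 2-state machine:
        x   y  
>  q0   q0  q1 
 * q1   q1  q0 
(> = start, * = accepting)

start=q0 accept=q1 q0-x->q0 q0-y->q1 q1-x->q1 q1-y->q0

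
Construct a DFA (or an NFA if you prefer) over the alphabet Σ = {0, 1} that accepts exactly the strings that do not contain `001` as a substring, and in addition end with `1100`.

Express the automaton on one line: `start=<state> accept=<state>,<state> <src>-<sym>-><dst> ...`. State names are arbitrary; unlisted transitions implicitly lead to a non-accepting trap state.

Handle the two conditions separately and then intersect. The first has 4 states tracking partial matches of the forbidden pattern `001`; the second has 5 states tracking how much of the suffix `1100` has currently been matched. A product state is a pair (one from each), accepting exactly when both do. Equivalent product states are then merged.
7 states suffice.
        0   1  
>  q0   q1  q2 
   q1   q3  q2 
   q2   q1  q4 
   q3   q3  q3 
   q4   q5  q4 
   q5   q6  q2 
 * q6   q3  q3 
(> = start, * = accepting)

start=q0 accept=q6 q0-0->q1 q0-1->q2 q1-0->q3 q1-1->q2 q2-0->q1 q2-1->q4 q3-0->q3 q3-1->q3 q4-0->q5 q4-1->q4 q5-0->q6 q5-1->q2 q6-0->q3 q6-1->q3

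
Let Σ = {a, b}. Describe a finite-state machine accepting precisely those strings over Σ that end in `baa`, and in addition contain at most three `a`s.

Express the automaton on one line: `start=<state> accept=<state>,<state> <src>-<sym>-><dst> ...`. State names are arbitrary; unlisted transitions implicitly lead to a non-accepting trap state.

start=s0 accept=s7 s0-a->s1 s0-b->s2 s1-a->s3 s1-b->s4 s2-a->s5 s2-b->s2 s3-a->s3 s3-b->s3 s4-a->s6 s4-b->s4 s5-a->s7 s5-b->s4 s6-a->s7 s6-b->s3 s7-a->s3 s7-b->s3

Build one automaton per condition and run them in lockstep. One (4 states) tracks how much of the suffix `baa` has currently been matched; the other (5 states) tracks the count of `a`s, saturating at 4. Each combined state is a pair, one component from each; accept when both components accept. After merging equivalent states the machine shrinks.
        a   b  
>  s0   s1  s2 
   s1   s3  s4 
   s2   s5  s2 
   s3   s3  s3 
   s4   s6  s4 
   s5   s7  s4 
   s6   s7  s3 
 * s7   s3  s3 
(> = start, * = accepting)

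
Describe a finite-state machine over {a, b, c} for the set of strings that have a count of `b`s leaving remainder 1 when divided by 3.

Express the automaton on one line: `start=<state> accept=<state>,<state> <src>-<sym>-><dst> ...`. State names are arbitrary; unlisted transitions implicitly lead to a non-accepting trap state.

start=s0 accept=s1 s0-a->s0 s0-b->s1 s0-c->s0 s1-a->s1 s1-b->s2 s1-c->s1 s2-a->s2 s2-b->s0 s2-c->s2

Keep the running count of `b`s modulo 3: each `b` advances along the cycle s0 → s1 → s2 → s0 while other symbols loop. Accept at s1.
A 3-state machine:
        a   b   c  
>  s0   s0  s1  s0 
 * s1   s1  s2  s1 
   s2   s2  s0  s2 
(> = start, * = accepting)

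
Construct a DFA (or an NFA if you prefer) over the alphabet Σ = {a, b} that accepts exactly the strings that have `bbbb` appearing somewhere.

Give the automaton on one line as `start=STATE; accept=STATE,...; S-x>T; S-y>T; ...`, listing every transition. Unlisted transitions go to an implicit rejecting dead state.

start=s0; accept=s4; s0-a>s0; s0-b>s1; s1-a>s0; s1-b>s2; s2-a>s0; s2-b>s3; s3-a>s0; s3-b>s4; s4-a>s4; s4-b>s4

States s0..s3 record the length of the longest prefix of `bbbb` that matches the current input suffix. Reaching s4 means `bbbb` has been seen, and we stay there forever. Accept from s4.
A 5-state machine:
        a   b  
>  s0   s0  s1 
   s1   s0  s2 
   s2   s0  s3 
   s3   s0  s4 
 * s4   s4  s4 
(> = start, * = accepting)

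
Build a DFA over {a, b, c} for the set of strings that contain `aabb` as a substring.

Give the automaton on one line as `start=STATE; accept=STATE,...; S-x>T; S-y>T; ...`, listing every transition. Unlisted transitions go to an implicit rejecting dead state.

States q0..q3 record the length of the longest prefix of `aabb` that matches the current input suffix. Reaching q4 means `aabb` has been seen, and we stay there forever. Accept from q4.
        a   b   c  
>  q0   q1  q0  q0 
   q1   q2  q0  q0 
   q2   q2  q3  q0 
   q3   q1  q4  q0 
 * q4   q4  q4  q4 
(> = start, * = accepting)

start=q0; accept=q4; q0-a>q1; q0-b>q0; q0-c>q0; q1-a>q2; q1-b>q0; q1-c>q0; q2-a>q2; q2-b>q3; q2-c>q0; q3-a>q1; q3-b>q4; q3-c>q0; q4-a>q4; q4-b>q4; q4-c>q4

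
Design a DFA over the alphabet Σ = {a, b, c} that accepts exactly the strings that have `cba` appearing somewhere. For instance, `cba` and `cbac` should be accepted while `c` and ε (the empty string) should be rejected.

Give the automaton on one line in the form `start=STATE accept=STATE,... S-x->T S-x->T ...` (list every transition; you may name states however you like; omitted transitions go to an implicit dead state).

start=S0 accept=S3 S0-a->S0 S0-b->S0 S0-c->S1 S1-a->S0 S1-b->S2 S1-c->S1 S2-a->S3 S2-b->S0 S2-c->S1 S3-a->S3 S3-b->S3 S3-c->S3

States S0..S2 record the length of the longest prefix of `cba` that matches the current input suffix. Reaching S3 means `cba` has been seen, and we stay there forever. Accept from S3.
        a   b   c  
>  S0   S0  S0  S1 
   S1   S0  S2  S1 
   S2   S3  S0  S1 
 * S3   S3  S3  S3 
(> = start, * = accepting)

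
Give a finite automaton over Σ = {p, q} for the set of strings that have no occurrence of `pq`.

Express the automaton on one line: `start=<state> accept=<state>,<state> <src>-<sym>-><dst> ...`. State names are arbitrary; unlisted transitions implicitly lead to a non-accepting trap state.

Track partial matches of the forbidden pattern `pq`. State s2 is a dead state reached once `pq` has occurred; every other state accepts. s0 means no part of `pq` is currently matched.
With 3 states:
        p   q  
>* s0   s1  s0 
 * s1   s1  s2 
   s2   s2  s2 
(> = start, * = accepting)

start=s0 accept=s0,s1 s0-p->s1 s0-q->s0 s1-p->s1 s1-q->s2 s2-p->s2 s2-q->s2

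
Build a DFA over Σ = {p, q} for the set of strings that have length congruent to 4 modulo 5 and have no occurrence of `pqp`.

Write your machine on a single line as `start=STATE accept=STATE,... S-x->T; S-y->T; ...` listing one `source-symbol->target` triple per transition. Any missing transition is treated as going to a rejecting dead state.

Handle the two conditions separately and then intersect. The first has 5 states tracking the input length modulo 5; the second has 4 states tracking partial matches of the forbidden pattern `pqp`. A product state is a pair (one from each), accepting exactly when both do.
With 20 states:
          p    q  
>  s0     s1   s2 
   s1     s3   s4 
   s2     s3   s5 
   s3     s6   s7 
   s4     s8   s9 
   s5     s6   s9 
   s6    s10  s11 
   s7    s12  s13 
   s8    s12  s12 
   s9    s10  s13 
 * s10   s14  s15 
 * s11   s16   s0 
   s12   s16  s16 
 * s13   s14   s0 
   s14    s1  s17 
   s15   s18   s2 
   s16   s18  s18 
   s17   s19   s5 
   s18   s19  s19 
   s19    s8   s8 
(> = start, * = accepting)

start=s0; accept=s10,s11,s13; s0-p->s1; s0-q->s2; s1-p->s3; s1-q->s4; s2-p->s3; s2-q->s5; s3-p->s6; s3-q->s7; s4-p->s8; s4-q->s9; s5-p->s6; s5-q->s9; s6-p->s10; s6-q->s11; s7-p->s12; s7-q->s13; s8-p->s12; s8-q->s12; s9-p->s10; s9-q->s13; s10-p->s14; s10-q->s15; s11-p->s16; s11-q->s0; s12-p->s16; s12-q->s16; s13-p->s14; s13-q->s0; s14-p->s1; s14-q->s17; s15-p->s18; s15-q->s2; s16-p->s18; s16-q->s18; s17-p->s19; s17-q->s5; s18-p->s19; s18-q->s19; s19-p->s8; s19-q->s8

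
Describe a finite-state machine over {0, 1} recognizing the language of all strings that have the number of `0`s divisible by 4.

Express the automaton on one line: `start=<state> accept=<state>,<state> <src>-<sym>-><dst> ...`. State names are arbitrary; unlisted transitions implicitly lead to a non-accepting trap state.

start=q0 accept=q0 q0-0->q1 q0-1->q0 q1-0->q2 q1-1->q1 q2-0->q3 q2-1->q2 q3-0->q0 q3-1->q3

The only thing that matters is how many `0`s have appeared, reduced mod 4. Use one state per residue: q0 for 0, …, q3 for 3. Reading `0` moves to the next residue; anything else stays put. q0 is accepting.
4 states suffice.
        0   1  
>* q0   q1  q0 
   q1   q2  q1 
   q2   q3  q2 
   q3   q0  q3 
(> = start, * = accepting)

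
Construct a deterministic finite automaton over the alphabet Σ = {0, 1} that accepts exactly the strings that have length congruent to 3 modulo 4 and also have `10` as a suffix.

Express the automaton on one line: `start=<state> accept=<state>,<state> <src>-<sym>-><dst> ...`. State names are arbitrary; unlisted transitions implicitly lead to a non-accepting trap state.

Handle the two conditions separately and then intersect. The first has 4 states tracking the input length modulo 4; the second has 3 states tracking how much of the suffix `10` has currently been matched. A product state is a pair (one from each), accepting exactly when both do.
A 12-state machine:
       0  1 
>  A   B  C 
   B   D  E 
   C   F  E 
   D   G  H 
   E   I  H 
   F   G  H 
   G   A  J 
   H   K  J 
 * I   A  J 
   J   L  C 
   K   B  C 
   L   D  E 
(> = start, * = accepting)

start=A accept=I A-0->B A-1->C B-0->D B-1->E C-0->F C-1->E D-0->G D-1->H E-0->I E-1->H F-0->G F-1->H G-0->A G-1->J H-0->K H-1->J I-0->A I-1->J J-0->L J-1->C K-0->B K-1->C L-0->D L-1->E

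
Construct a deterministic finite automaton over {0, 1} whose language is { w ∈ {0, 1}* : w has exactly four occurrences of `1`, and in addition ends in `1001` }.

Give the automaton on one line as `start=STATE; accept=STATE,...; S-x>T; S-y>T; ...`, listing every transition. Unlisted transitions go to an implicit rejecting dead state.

start=q0; accept=q7; q0-0>q0; q0-1>q1; q1-0>q1; q1-1>q2; q2-0>q2; q2-1>q3; q3-0>q4; q3-1>q5; q4-0>q6; q4-1>q5; q5-0>q5; q5-1>q5; q6-0>q5; q6-1>q7; q7-0>q5; q7-1>q5

Handle the two conditions separately and then intersect. One (6 states) tracks the count of `1`s, saturating at 5; the other (5 states) tracks how much of the suffix `1001` has currently been matched. Each combined state is a pair, one component from each; accept when both components accept. Minimizing collapses redundant product states.
An 8-state machine:
        0   1  
>  q0   q0  q1 
   q1   q1  q2 
   q2   q2  q3 
   q3   q4  q5 
   q4   q6  q5 
   q5   q5  q5 
   q6   q5  q7 
 * q7   q5  q5 
(> = start, * = accepting)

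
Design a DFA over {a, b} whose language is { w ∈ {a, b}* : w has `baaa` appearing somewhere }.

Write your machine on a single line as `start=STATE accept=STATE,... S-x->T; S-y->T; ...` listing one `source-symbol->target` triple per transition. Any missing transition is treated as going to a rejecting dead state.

start=s0; accept=s4; s0-a->s0; s0-b->s1; s1-a->s2; s1-b->s1; s2-a->s3; s2-b->s1; s3-a->s4; s3-b->s1; s4-a->s4; s4-b->s4

States s0..s3 record the length of the longest prefix of `baaa` that matches the current input suffix. Reaching s4 means `baaa` has been seen, and we stay there forever. Accept from s4.
        a   b  
>  s0   s0  s1 
   s1   s2  s1 
   s2   s3  s1 
   s3   s4  s1 
 * s4   s4  s4 
(> = start, * = accepting)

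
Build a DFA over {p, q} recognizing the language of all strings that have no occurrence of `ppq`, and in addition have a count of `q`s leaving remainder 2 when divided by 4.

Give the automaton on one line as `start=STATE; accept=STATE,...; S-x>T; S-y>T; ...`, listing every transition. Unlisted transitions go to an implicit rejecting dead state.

start=S0; accept=S5,S8,S11; S0-p>S1; S0-q>S2; S1-p>S3; S1-q>S2; S2-p>S4; S2-q>S5; S3-p>S3; S3-q>S6; S4-p>S7; S4-q>S5; S5-p>S8; S5-q>S9; S6-p>S6; S6-q>S10; S7-p>S7; S7-q>S10; S8-p>S11; S8-q>S9; S9-p>S12; S9-q>S0; S10-p>S10; S10-q>S13; S11-p>S11; S11-q>S13; S12-p>S14; S12-q>S0; S13-p>S13; S13-q>S15; S14-p>S14; S14-q>S15; S15-p>S15; S15-q>S6

Handle the two conditions separately and then intersect. One (4 states) tracks partial matches of the forbidden pattern `ppq`; the other (4 states) tracks the count of `q`s modulo 4. Each combined state is a pair, one component from each; accept when both components accept.
          p    q  
>  S0     S1   S2 
   S1     S3   S2 
   S2     S4   S5 
   S3     S3   S6 
   S4     S7   S5 
 * S5     S8   S9 
   S6     S6  S10 
   S7     S7  S10 
 * S8    S11   S9 
   S9    S12   S0 
   S10   S10  S13 
 * S11   S11  S13 
   S12   S14   S0 
   S13   S13  S15 
   S14   S14  S15 
   S15   S15   S6 
(> = start, * = accepting)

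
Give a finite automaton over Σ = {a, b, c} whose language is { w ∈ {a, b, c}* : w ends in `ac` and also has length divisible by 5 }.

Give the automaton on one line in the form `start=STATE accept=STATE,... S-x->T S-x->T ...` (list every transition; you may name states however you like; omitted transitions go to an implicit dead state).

start=s0 accept=s13 s0-a->s1 s0-b->s2 s0-c->s2 s1-a->s3 s1-b->s4 s1-c->s5 s2-a->s3 s2-b->s4 s2-c->s4 s3-a->s6 s3-b->s7 s3-c->s8 s4-a->s6 s4-b->s7 s4-c->s7 s5-a->s6 s5-b->s7 s5-c->s7 s6-a->s9 s6-b->s10 s6-c->s11 s7-a->s9 s7-b->s10 s7-c->s10 s8-a->s9 s8-b->s10 s8-c->s10 s9-a->s12 s9-b->s0 s9-c->s13 s10-a->s12 s10-b->s0 s10-c->s0 s11-a->s12 s11-b->s0 s11-c->s0 s12-a->s1 s12-b->s2 s12-c->s14 s13-a->s1 s13-b->s2 s13-c->s2 s14-a->s3 s14-b->s4 s14-c->s4

Run two small machines in parallel and take their product. One (3 states) tracks how much of the suffix `ac` has currently been matched; the other (5 states) tracks the input length modulo 5. Each combined state is a pair, one component from each; accept when both components accept.
With 15 states:
          a    b    c  
>  s0     s1   s2   s2 
   s1     s3   s4   s5 
   s2     s3   s4   s4 
   s3     s6   s7   s8 
   s4     s6   s7   s7 
   s5     s6   s7   s7 
   s6     s9  s10  s11 
   s7     s9  s10  s10 
   s8     s9  s10  s10 
   s9    s12   s0  s13 
   s10   s12   s0   s0 
   s11   s12   s0   s0 
   s12    s1   s2  s14 
 * s13    s1   s2   s2 
   s14    s3   s4   s4 
(> = start, * = accepting)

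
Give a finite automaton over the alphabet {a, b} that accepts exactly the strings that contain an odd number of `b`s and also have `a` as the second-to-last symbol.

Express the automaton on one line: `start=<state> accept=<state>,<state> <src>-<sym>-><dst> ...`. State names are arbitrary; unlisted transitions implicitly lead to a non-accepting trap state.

start=q0 accept=q4,q7 q0-a->q1 q0-b->q2 q1-a->q3 q1-b->q4 q2-a->q5 q2-b->q6 q3-a->q3 q3-b->q4 q4-a->q5 q4-b->q6 q5-a->q7 q5-b->q8 q6-a->q9 q6-b->q10 q7-a->q7 q7-b->q8 q8-a->q9 q8-b->q10 q9-a->q3 q9-b->q4 q10-a->q5 q10-b->q6

Run two small machines in parallel and take their product. One (2 states) tracks the count of `b`s modulo 2; the other (7 states) tracks the last 2 symbols read. Each combined state is a pair, one component from each; accept when both components accept.
An 11-state machine:
          a    b  
>  q0     q1   q2 
   q1     q3   q4 
   q2     q5   q6 
   q3     q3   q4 
 * q4     q5   q6 
   q5     q7   q8 
   q6     q9  q10 
 * q7     q7   q8 
   q8     q9  q10 
   q9     q3   q4 
   q10    q5   q6 
(> = start, * = accepting)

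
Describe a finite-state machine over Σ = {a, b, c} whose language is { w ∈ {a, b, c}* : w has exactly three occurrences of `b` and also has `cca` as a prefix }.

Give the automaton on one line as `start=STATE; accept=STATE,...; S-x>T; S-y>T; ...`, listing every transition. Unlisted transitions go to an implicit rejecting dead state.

Build one automaton per condition and run them in lockstep. The first has 5 states tracking the count of `b`s, saturating at 4; the second has 5 states tracking whether the input so far still matches the prefix `cca`. A product state is a pair (one from each), accepting exactly when both do.
13 states suffice.
          a    b    c  
>  q0     q1   q2   q3 
   q1     q1   q2   q1 
   q2     q2   q4   q2 
   q3     q1   q2   q5 
   q4     q4   q6   q4 
   q5     q7   q2   q1 
   q6     q6   q8   q6 
   q7     q7   q9   q7 
   q8     q8   q8   q8 
   q9     q9  q10   q9 
   q10   q10  q11  q10 
 * q11   q11  q12  q11 
   q12   q12  q12  q12 
(> = start, * = accepting)

start=q0; accept=q11; q0-a>q1; q0-b>q2; q0-c>q3; q1-a>q1; q1-b>q2; q1-c>q1; q2-a>q2; q2-b>q4; q2-c>q2; q3-a>q1; q3-b>q2; q3-c>q5; q4-a>q4; q4-b>q6; q4-c>q4; q5-a>q7; q5-b>q2; q5-c>q1; q6-a>q6; q6-b>q8; q6-c>q6; q7-a>q7; q7-b>q9; q7-c>q7; q8-a>q8; q8-b>q8; q8-c>q8; q9-a>q9; q9-b>q10; q9-c>q9; q10-a>q10; q10-b>q11; q10-c>q10; q11-a>q11; q11-b>q12; q11-c>q11; q12-a>q12; q12-b>q12; q12-c>q12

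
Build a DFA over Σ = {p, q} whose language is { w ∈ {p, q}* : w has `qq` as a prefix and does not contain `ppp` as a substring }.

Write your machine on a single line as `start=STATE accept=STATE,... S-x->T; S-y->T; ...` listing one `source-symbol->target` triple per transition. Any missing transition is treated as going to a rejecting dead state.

start=s0; accept=s3,s4,s5; s0-p->s1; s0-q->s2; s1-p->s1; s1-q->s1; s2-p->s1; s2-q->s3; s3-p->s4; s3-q->s3; s4-p->s5; s4-q->s3; s5-p->s1; s5-q->s3

Build one automaton per condition and run them in lockstep. One (4 states) tracks whether the input so far still matches the prefix `qq`; the other (4 states) tracks partial matches of the forbidden pattern `ppp`. Each combined state is a pair, one component from each; accept when both components accept. After merging equivalent states the machine shrinks.
6 states suffice.
        p   q  
>  s0   s1  s2 
   s1   s1  s1 
   s2   s1  s3 
 * s3   s4  s3 
 * s4   s5  s3 
 * s5   s1  s3 
(> = start, * = accepting)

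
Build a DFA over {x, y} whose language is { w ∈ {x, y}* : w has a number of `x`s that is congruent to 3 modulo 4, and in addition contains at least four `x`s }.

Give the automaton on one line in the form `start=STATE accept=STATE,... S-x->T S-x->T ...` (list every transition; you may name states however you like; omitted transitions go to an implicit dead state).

Handle the two conditions separately and then intersect. One (4 states) tracks the count of `x`s modulo 4; the other (6 states) tracks the count of `x`s, saturating at 5. Each combined state is a pair, one component from each; accept when both components accept.
With 9 states:
        x   y  
>  s0   s1  s0 
   s1   s2  s1 
   s2   s3  s2 
   s3   s4  s3 
   s4   s5  s4 
   s5   s6  s5 
   s6   s7  s6 
 * s7   s8  s7 
   s8   s5  s8 
(> = start, * = accepting)

start=s0 accept=s7 s0-x->s1 s0-y->s0 s1-x->s2 s1-y->s1 s2-x->s3 s2-y->s2 s3-x->s4 s3-y->s3 s4-x->s5 s4-y->s4 s5-x->s6 s5-y->s5 s6-x->s7 s6-y->s6 s7-x->s8 s7-y->s7 s8-x->s5 s8-y->s8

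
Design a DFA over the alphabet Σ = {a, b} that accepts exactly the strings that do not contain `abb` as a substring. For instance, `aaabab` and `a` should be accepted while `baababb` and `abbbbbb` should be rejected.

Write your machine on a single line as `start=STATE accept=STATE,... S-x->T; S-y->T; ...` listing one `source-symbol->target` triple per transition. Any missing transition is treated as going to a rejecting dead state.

start=S0; accept=S0,S1,S2; S0-a->S1; S0-b->S0; S1-a->S1; S1-b->S2; S2-a->S1; S2-b->S3; S3-a->S3; S3-b->S3

Track partial matches of the forbidden pattern `abb`. State S3 is a dead state reached once `abb` has occurred; every other state accepts. S0 means no part of `abb` is currently matched.
A 4-state machine:
        a   b  
>* S0   S1  S0 
 * S1   S1  S2 
 * S2   S1  S3 
   S3   S3  S3 
(> = start, * = accepting)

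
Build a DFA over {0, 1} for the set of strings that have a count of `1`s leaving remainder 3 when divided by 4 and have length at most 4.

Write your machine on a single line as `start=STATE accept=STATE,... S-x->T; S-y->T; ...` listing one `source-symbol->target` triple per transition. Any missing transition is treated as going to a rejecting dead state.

Run two small machines in parallel and take their product. The first has 4 states tracking the count of `1`s modulo 4; the second has 6 states tracking the input length, saturating at 5. A product state is a pair (one from each), accepting exactly when both do.
With 18 states:
       0  1 
>  A   B  C 
   B   D  E 
   C   E  F 
   D   G  H 
   E   H  I 
   F   I  J 
   G   K  L 
   H   L  M 
   I   M  N 
 * J   N  K 
   K   O  P 
   L   P  Q 
   M   Q  R 
 * N   R  O 
   O   O  P 
   P   P  Q 
   Q   Q  R 
   R   R  O 
(> = start, * = accepting)

start=A; accept=J,N; A-0->B; A-1->C; B-0->D; B-1->E; C-0->E; C-1->F; D-0->G; D-1->H; E-0->H; E-1->I; F-0->I; F-1->J; G-0->K; G-1->L; H-0->L; H-1->M; I-0->M; I-1->N; J-0->N; J-1->K; K-0->O; K-1->P; L-0->P; L-1->Q; M-0->Q; M-1->R; N-0->R; N-1->O; O-0->O; O-1->P; P-0->P; P-1->Q; Q-0->Q; Q-1->R; R-0->R; R-1->O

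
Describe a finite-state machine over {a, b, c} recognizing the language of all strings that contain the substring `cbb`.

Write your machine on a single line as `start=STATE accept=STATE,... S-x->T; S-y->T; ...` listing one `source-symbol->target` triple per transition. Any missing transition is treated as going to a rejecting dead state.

Track how much of `cbb` has been matched so far: state S0 is no progress, S3 is the absorbing accept state reached once `cbb` has occurred. Intermediate states record partial matches; on a mismatch, fall back to the longest reusable overlap.
        a   b   c  
>  S0   S0  S0  S1 
   S1   S0  S2  S1 
   S2   S0  S3  S1 
 * S3   S3  S3  S3 
(> = start, * = accepting)

start=S0; accept=S3; S0-a->S0; S0-b->S0; S0-c->S1; S1-a->S0; S1-b->S2; S1-c->S1; S2-a->S0; S2-b->S3; S2-c->S1; S3-a->S3; S3-b->S3; S3-c->S3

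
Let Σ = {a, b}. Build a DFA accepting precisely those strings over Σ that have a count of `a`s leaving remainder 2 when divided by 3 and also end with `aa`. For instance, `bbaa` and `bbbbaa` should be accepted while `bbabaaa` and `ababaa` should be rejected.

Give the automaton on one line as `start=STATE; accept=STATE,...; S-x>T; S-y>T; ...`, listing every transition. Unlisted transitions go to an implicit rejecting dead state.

start=q0; accept=q2; q0-a>q1; q0-b>q0; q1-a>q2; q1-b>q3; q2-a>q4; q2-b>q5; q3-a>q6; q3-b>q3; q4-a>q7; q4-b>q0; q5-a>q8; q5-b>q5; q6-a>q4; q6-b>q5; q7-a>q2; q7-b>q3; q8-a>q7; q8-b>q0

Handle the two conditions separately and then intersect. One (3 states) tracks the count of `a`s modulo 3; the other (3 states) tracks how much of the suffix `aa` has currently been matched. Each combined state is a pair, one component from each; accept when both components accept.
With 9 states:
        a   b  
>  q0   q1  q0 
   q1   q2  q3 
 * q2   q4  q5 
   q3   q6  q3 
   q4   q7  q0 
   q5   q8  q5 
   q6   q4  q5 
   q7   q2  q3 
   q8   q7  q0 
(> = start, * = accepting)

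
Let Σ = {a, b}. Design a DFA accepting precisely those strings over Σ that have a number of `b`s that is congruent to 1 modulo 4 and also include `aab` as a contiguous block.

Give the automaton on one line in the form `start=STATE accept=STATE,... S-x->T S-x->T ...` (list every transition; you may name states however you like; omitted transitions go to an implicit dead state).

Run two small machines in parallel and take their product. The first has 4 states tracking the count of `b`s modulo 4; the second has 4 states tracking whether and how much of `aab` has been seen. A product state is a pair (one from each), accepting exactly when both do.
16 states suffice.
          a    b  
>  q0     q1   q2 
   q1     q3   q2 
   q2     q4   q5 
   q3     q3   q6 
   q4     q7   q5 
   q5     q8   q9 
 * q6     q6  q10 
   q7     q7  q10 
   q8    q11   q9 
   q9    q12   q0 
   q10   q10  q13 
   q11   q11  q13 
   q12   q14   q0 
   q13   q13  q15 
   q14   q14  q15 
   q15   q15   q6 
(> = start, * = accepting)

start=q0 accept=q6 q0-a->q1 q0-b->q2 q1-a->q3 q1-b->q2 q2-a->q4 q2-b->q5 q3-a->q3 q3-b->q6 q4-a->q7 q4-b->q5 q5-a->q8 q5-b->q9 q6-a->q6 q6-b->q10 q7-a->q7 q7-b->q10 q8-a->q11 q8-b->q9 q9-a->q12 q9-b->q0 q10-a->q10 q10-b->q13 q11-a->q11 q11-b->q13 q12-a->q14 q12-b->q0 q13-a->q13 q13-b->q15 q14-a->q14 q14-b->q15 q15-a->q15 q15-b->q6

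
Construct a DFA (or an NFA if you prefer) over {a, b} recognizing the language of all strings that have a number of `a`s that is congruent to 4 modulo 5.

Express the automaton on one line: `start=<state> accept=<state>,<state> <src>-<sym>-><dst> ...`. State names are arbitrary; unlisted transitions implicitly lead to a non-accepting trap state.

start=s0 accept=s4 s0-a->s1 s0-b->s0 s1-a->s2 s1-b->s1 s2-a->s3 s2-b->s2 s3-a->s4 s3-b->s3 s4-a->s0 s4-b->s4

Keep the running count of `a`s modulo 5: each `a` advances along the cycle s0 → s1 → s2 → s3 → s4 → s0 while other symbols loop. Accept at s4.
With 5 states:
        a   b  
>  s0   s1  s0 
   s1   s2  s1 
   s2   s3  s2 
   s3   s4  s3 
 * s4   s0  s4 
(> = start, * = accepting)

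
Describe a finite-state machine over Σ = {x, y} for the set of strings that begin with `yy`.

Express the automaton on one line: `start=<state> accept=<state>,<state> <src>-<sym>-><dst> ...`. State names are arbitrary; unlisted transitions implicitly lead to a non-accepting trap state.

Check the first 2 symbols one by one: S0 through S1 record how many have matched `yy` so far; any wrong symbol goes to the dead state S3. After all 2 match we enter the accepting sink S2.
With 4 states:
        x   y  
>  S0   S3  S1 
   S1   S3  S2 
 * S2   S2  S2 
   S3   S3  S3 
(> = start, * = accepting)

start=S0 accept=S2 S0-x->S3 S0-y->S1 S1-x->S3 S1-y->S2 S2-x->S2 S2-y->S2 S3-x->S3 S3-y->S3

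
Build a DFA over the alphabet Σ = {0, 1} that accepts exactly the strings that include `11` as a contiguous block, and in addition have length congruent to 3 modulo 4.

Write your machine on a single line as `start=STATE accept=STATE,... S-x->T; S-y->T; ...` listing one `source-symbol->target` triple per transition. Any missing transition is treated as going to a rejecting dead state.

Build one automaton per condition and run them in lockstep. One (3 states) tracks whether and how much of `11` has been seen; the other (4 states) tracks the input length modulo 4. Each combined state is a pair, one component from each; accept when both components accept.
A 12-state machine:
       0  1 
>  A   B  C 
   B   D  E 
   C   D  F 
   D   G  H 
   E   G  I 
   F   I  I 
   G   A  J 
   H   A  K 
 * I   K  K 
   J   B  L 
   K   L  L 
   L   F  F 
(> = start, * = accepting)

start=A; accept=I; A-0->B; A-1->C; B-0->D; B-1->E; C-0->D; C-1->F; D-0->G; D-1->H; E-0->G; E-1->I; F-0->I; F-1->I; G-0->A; G-1->J; H-0->A; H-1->K; I-0->K; I-1->K; J-0->B; J-1->L; K-0->L; K-1->L; L-0->F; L-1->F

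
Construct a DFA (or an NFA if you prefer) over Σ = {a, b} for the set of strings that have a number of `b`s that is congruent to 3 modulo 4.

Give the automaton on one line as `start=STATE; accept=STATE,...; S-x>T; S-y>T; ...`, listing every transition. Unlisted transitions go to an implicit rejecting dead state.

start=q0; accept=q3; q0-a>q0; q0-b>q1; q1-a>q1; q1-b>q2; q2-a>q2; q2-b>q3; q3-a>q3; q3-b>q0

Keep the running count of `b`s modulo 4: each `b` advances along the cycle q0 → q1 → q2 → q3 → q0 while other symbols loop. Accept at q3.
4 states suffice.
        a   b  
>  q0   q0  q1 
   q1   q1  q2 
   q2   q2  q3 
 * q3   q3  q0 
(> = start, * = accepting)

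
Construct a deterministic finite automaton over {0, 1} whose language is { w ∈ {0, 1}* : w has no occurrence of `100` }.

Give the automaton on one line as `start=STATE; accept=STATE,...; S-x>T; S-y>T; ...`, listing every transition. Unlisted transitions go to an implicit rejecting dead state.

Track partial matches of the forbidden pattern `100`. State q3 is a dead state reached once `100` has occurred; every other state accepts. q0 means no part of `100` is currently matched.
A 4-state machine:
        0   1  
>* q0   q0  q1 
 * q1   q2  q1 
 * q2   q3  q1 
   q3   q3  q3 
(> = start, * = accepting)

start=q0; accept=q0,q1,q2; q0-0>q0; q0-1>q1; q1-0>q2; q1-1>q1; q2-0>q3; q2-1>q1; q3-0>q3; q3-1>q3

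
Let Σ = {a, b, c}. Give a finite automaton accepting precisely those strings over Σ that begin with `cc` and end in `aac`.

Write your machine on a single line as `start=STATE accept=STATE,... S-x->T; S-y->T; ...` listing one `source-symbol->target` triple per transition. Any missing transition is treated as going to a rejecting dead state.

Build one automaton per condition and run them in lockstep. One (4 states) tracks whether the input so far still matches the prefix `cc`; the other (4 states) tracks how much of the suffix `aac` has currently been matched. Each combined state is a pair, one component from each; accept when both components accept. Minimizing collapses redundant product states.
7 states suffice.
        a   b   c  
>  q0   q1  q1  q2 
   q1   q1  q1  q1 
   q2   q1  q1  q3 
   q3   q4  q3  q3 
   q4   q5  q3  q3 
   q5   q5  q3  q6 
 * q6   q4  q3  q3 
(> = start, * = accepting)

start=q0; accept=q6; q0-a->q1; q0-b->q1; q0-c->q2; q1-a->q1; q1-b->q1; q1-c->q1; q2-a->q1; q2-b->q1; q2-c->q3; q3-a->q4; q3-b->q3; q3-c->q3; q4-a->q5; q4-b->q3; q4-c->q3; q5-a->q5; q5-b->q3; q5-c->q6; q6-a->q4; q6-b->q3; q6-c->q3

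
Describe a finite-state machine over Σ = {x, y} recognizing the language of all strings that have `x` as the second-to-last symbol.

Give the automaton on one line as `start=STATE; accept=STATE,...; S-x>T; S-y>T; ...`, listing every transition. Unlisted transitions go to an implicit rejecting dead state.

A DFA must remember the last 2 symbols (since which symbol is second-to-last isn't known until the input ends). Use one state per possible window of the last ≤2 symbols; accept from those whose window starts with `x`.
7 states suffice.
       x  y 
>  A   B  C 
   B   D  E 
   C   F  G 
 * D   D  E 
 * E   F  G 
   F   D  E 
   G   F  G 
(> = start, * = accepting)

start=A; accept=D,E; A-x>B; A-y>C; B-x>D; B-y>E; C-x>F; C-y>G; D-x>D; D-y>E; E-x>F; E-y>G; F-x>D; F-y>E; G-x>F; G-y>G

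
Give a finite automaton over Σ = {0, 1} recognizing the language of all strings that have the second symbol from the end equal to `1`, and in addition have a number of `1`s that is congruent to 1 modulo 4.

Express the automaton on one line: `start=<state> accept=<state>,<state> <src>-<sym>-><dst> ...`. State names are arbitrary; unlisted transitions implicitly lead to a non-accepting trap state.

Run two small machines in parallel and take their product. One (7 states) tracks the last 2 symbols read; the other (4 states) tracks the count of `1`s modulo 4. Each combined state is a pair, one component from each; accept when both components accept. Equivalent product states are then merged.
An 8-state machine:
        0   1  
>  q0   q0  q1 
   q1   q2  q3 
 * q2   q4  q3 
   q3   q3  q5 
   q4   q4  q3 
   q5   q5  q6 
   q6   q0  q7 
 * q7   q2  q3 
(> = start, * = accepting)

start=q0 accept=q2,q7 q0-0->q0 q0-1->q1 q1-0->q2 q1-1->q3 q2-0->q4 q2-1->q3 q3-0->q3 q3-1->q5 q4-0->q4 q4-1->q3 q5-0->q5 q5-1->q6 q6-0->q0 q6-1->q7 q7-0->q2 q7-1->q3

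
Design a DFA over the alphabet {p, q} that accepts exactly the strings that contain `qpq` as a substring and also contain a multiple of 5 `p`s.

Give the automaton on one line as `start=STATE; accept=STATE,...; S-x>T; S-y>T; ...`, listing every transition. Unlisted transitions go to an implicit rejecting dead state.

Handle the two conditions separately and then intersect. One (4 states) tracks whether and how much of `qpq` has been seen; the other (5 states) tracks the count of `p`s modulo 5. Each combined state is a pair, one component from each; accept when both components accept.
          p    q  
>  S0     S1   S2 
   S1     S3   S4 
   S2     S5   S2 
   S3     S6   S7 
   S4     S8   S4 
   S5     S3   S9 
   S6    S10  S11 
   S7    S12   S7 
   S8     S6  S13 
   S9    S13   S9 
   S10    S0  S14 
   S11   S15  S11 
   S12   S10  S16 
   S13   S16  S13 
   S14   S17  S14 
   S15    S0  S18 
   S16   S18  S16 
   S17    S1  S19 
   S18   S19  S18 
 * S19    S9  S19 
(> = start, * = accepting)

start=S0; accept=S19; S0-p>S1; S0-q>S2; S1-p>S3; S1-q>S4; S2-p>S5; S2-q>S2; S3-p>S6; S3-q>S7; S4-p>S8; S4-q>S4; S5-p>S3; S5-q>S9; S6-p>S10; S6-q>S11; S7-p>S12; S7-q>S7; S8-p>S6; S8-q>S13; S9-p>S13; S9-q>S9; S10-p>S0; S10-q>S14; S11-p>S15; S11-q>S11; S12-p>S10; S12-q>S16; S13-p>S16; S13-q>S13; S14-p>S17; S14-q>S14; S15-p>S0; S15-q>S18; S16-p>S18; S16-q>S16; S17-p>S1; S17-q>S19; S18-p>S19; S18-q>S18; S19-p>S9; S19-q>S19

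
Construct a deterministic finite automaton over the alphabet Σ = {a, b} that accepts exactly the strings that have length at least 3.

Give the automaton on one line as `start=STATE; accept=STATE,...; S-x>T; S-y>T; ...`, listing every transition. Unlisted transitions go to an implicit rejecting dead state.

start=s0; accept=s3,s4; s0-a>s1; s0-b>s1; s1-a>s2; s1-b>s2; s2-a>s3; s2-b>s3; s3-a>s4; s3-b>s4; s4-a>s4; s4-b>s4

We only need to distinguish lengths 0, 1, …, 3, and '>3'. Chain s0 → s1 → s2 → s3 → s4 on every symbol, with s4 looping. Accepting states: {s3, s4}.
        a   b  
>  s0   s1  s1 
   s1   s2  s2 
   s2   s3  s3 
 * s3   s4  s4 
 * s4   s4  s4 
(> = start, * = accepting)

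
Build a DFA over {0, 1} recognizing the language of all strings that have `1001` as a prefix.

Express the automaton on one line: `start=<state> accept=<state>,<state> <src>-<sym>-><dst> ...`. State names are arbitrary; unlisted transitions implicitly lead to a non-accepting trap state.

start=q0 accept=q4 q0-0->q5 q0-1->q1 q1-0->q2 q1-1->q5 q2-0->q3 q2-1->q5 q3-0->q5 q3-1->q4 q4-0->q4 q4-1->q4 q5-0->q5 q5-1->q5

Check the first 4 symbols one by one: q0 through q3 record how many have matched `1001` so far; any wrong symbol goes to the dead state q5. After all 4 match we enter the accepting sink q4.
        0   1  
>  q0   q5  q1 
   q1   q2  q5 
   q2   q3  q5 
   q3   q5  q4 
 * q4   q4  q4 
   q5   q5  q5 
(> = start, * = accepting)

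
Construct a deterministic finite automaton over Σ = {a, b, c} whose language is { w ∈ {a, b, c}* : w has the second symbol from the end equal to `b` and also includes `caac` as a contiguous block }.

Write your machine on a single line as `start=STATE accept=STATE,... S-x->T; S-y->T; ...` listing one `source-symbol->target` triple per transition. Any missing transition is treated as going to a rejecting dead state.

Run two small machines in parallel and take their product. The first has 13 states tracking the last 2 symbols read; the second has 5 states tracking whether and how much of `caac` has been seen. A product state is a pair (one from each), accepting exactly when both do. After merging equivalent states the machine shrinks.
An 8-state machine:
        a   b   c  
>  s0   s0  s0  s1 
   s1   s2  s0  s1 
   s2   s3  s0  s1 
   s3   s0  s0  s4 
   s4   s4  s5  s4 
   s5   s6  s7  s6 
 * s6   s4  s5  s4 
 * s7   s6  s7  s6 
(> = start, * = accepting)

start=s0; accept=s6,s7; s0-a->s0; s0-b->s0; s0-c->s1; s1-a->s2; s1-b->s0; s1-c->s1; s2-a->s3; s2-b->s0; s2-c->s1; s3-a->s0; s3-b->s0; s3-c->s4; s4-a->s4; s4-b->s5; s4-c->s4; s5-a->s6; s5-b->s7; s5-c->s6; s6-a->s4; s6-b->s5; s6-c->s4; s7-a->s6; s7-b->s7; s7-c->s6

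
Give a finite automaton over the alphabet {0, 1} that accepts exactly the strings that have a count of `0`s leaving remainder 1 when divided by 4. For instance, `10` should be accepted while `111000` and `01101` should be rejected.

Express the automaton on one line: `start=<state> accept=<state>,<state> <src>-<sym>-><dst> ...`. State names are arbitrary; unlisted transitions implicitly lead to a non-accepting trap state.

The only thing that matters is how many `0`s have appeared, reduced mod 4. Use one state per residue: q0 for 0, …, q3 for 3. Reading `0` moves to the next residue; anything else stays put. q1 is accepting.
        0   1  
>  q0   q1  q0 
 * q1   q2  q1 
   q2   q3  q2 
   q3   q0  q3 
(> = start, * = accepting)

start=q0 accept=q1 q0-0->q1 q0-1->q0 q1-0->q2 q1-1->q1 q2-0->q3 q2-1->q2 q3-0->q0 q3-1->q3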